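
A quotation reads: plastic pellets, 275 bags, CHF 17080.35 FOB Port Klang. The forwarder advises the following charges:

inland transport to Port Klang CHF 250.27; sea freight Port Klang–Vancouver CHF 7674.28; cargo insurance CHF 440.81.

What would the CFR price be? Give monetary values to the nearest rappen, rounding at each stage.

Not relevant to the conversion: inland to port — on the seller under both FOB and CFR; already in the FOB price and stays in the CFR price. insurance — on the buyer under both terms; not part of either seller's price.
From FOB to CFR, the seller additionally bears: freight.
CFR price = 17080.35 + 7674.28 = 24754.63

CFR price: CHF 24754.63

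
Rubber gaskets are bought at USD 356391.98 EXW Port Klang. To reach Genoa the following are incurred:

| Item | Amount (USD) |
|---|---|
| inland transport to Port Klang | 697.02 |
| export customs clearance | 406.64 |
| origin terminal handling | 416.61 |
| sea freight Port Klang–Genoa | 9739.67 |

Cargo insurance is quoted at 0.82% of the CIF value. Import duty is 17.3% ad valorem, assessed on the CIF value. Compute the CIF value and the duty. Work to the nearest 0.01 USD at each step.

CIF value: USD 370691.59; import duty: USD 64129.65

Let C be the CIF value. C = EXW price + pre-shipment costs + freight + 0.82% × C
C − 0.82% × C = 356391.98 + 697.02 + 406.64 + 416.61 + 9739.67
0.9918 × C = 367651.92
C = 367651.92 / 0.9918 = 370691.59
Insurance premium = 0.82% × 370691.59 = 3039.67
Import duty = 370691.59 × 17.3% = 64129.65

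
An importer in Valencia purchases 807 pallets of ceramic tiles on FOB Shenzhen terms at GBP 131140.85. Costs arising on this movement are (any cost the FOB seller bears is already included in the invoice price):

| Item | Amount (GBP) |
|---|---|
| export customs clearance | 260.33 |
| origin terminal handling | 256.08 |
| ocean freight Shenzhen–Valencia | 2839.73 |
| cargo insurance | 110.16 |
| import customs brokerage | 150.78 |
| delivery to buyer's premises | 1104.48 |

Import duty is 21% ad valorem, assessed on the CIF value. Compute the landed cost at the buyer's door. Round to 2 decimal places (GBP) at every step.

FOB: the seller bears costs until goods are on board at the origin port; the buyer bears freight, insurance and all costs thereafter.
Already in the invoice (seller's account under FOB): export clearance, origin terminal — exclude.
CIF value = FOB price + freight + insurance = 131140.85 + 2839.73 + 110.16 = 134090.74
Import duty = 134090.74 × 21% = 28159.06
Buyer bears: freight 2839.73 + insurance 110.16 + brokerage 150.78 + delivery 1104.48 + duty 28159.06 = 32364.21
Landed cost = invoice 131140.85 + 32364.21 = 163505.06

Total landed cost: GBP 163505.06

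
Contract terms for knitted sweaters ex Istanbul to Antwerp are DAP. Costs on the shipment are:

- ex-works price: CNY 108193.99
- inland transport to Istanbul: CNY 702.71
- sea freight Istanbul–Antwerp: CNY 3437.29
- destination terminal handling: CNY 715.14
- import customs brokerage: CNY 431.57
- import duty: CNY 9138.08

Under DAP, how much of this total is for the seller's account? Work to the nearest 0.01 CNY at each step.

DAP: the seller bears all costs to the named destination except import duty and clearance.
Seller's account: goods 108193.99 + inland to port 702.71 + freight 3437.29 + destination terminal 715.14 = 113049.13
Buyer's account: brokerage 431.57 + duty 9138.08 = 9569.65

Seller's account: CNY 113049.13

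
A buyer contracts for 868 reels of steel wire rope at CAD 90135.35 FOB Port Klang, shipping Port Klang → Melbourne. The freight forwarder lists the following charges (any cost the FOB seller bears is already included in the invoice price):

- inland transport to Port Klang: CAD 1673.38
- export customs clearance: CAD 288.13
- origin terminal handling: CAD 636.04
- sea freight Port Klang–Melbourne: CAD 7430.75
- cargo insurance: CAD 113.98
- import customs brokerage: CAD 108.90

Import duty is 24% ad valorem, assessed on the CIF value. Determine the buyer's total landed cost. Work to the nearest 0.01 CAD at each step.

Total landed cost: CAD 121232.20

FOB: the seller bears costs until goods are on board at the origin port; the buyer bears freight, insurance and all costs thereafter.
Already in the invoice (seller's account under FOB): inland to port, export clearance, origin terminal — exclude.
CIF value = FOB price + freight + insurance = 90135.35 + 7430.75 + 113.98 = 97680.08
Import duty = 97680.08 × 24% = 23443.22
Buyer bears: freight 7430.75 + insurance 113.98 + brokerage 108.90 + duty 23443.22 = 31096.85
Landed cost = invoice 90135.35 + 31096.85 = 121232.20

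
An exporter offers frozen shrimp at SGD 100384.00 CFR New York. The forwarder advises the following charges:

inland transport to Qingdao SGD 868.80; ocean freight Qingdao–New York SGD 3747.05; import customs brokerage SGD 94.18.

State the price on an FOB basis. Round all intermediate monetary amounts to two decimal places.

FOB price: SGD 96636.95

Not relevant to the conversion: inland to port — on the seller under both CFR and FOB; already in the CFR price and stays in the FOB price. brokerage — on the buyer under both terms; not part of either seller's price.
From CFR to FOB, the seller no longer bears: freight.
FOB price = 100384.00 − 3747.05 = 96636.95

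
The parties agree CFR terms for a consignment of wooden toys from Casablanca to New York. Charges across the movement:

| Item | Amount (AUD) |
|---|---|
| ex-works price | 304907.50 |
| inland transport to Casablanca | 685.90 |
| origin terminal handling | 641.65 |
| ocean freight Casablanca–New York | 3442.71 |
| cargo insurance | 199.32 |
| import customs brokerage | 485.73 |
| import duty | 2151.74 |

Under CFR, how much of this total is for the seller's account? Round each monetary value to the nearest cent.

CFR: the seller pays costs through ocean freight to the destination port, but not insurance.
Seller's account: goods 304907.50 + inland to port 685.90 + origin terminal 641.65 + freight 3442.71 = 309677.76
Buyer's account: insurance 199.32 + brokerage 485.73 + duty 2151.74 = 2836.79

Seller's account: AUD 309677.76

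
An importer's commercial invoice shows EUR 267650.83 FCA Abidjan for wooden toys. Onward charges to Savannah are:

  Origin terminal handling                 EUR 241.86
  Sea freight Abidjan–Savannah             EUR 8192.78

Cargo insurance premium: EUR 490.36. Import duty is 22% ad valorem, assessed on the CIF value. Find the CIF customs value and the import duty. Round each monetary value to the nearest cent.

CIF value: EUR 276575.83; import duty: EUR 60846.68

CIF = FCA price + pre-shipment costs + freight + insurance
CIF = 267650.83 + 241.86 + 8192.78 + 490.36 = 276575.83
Import duty = 276575.83 × 22% = 60846.68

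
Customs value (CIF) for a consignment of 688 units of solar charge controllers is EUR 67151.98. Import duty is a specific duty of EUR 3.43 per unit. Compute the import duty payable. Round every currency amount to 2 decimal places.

Import duty = 688 × 3.43 = 2359.84

Import duty: EUR 2359.84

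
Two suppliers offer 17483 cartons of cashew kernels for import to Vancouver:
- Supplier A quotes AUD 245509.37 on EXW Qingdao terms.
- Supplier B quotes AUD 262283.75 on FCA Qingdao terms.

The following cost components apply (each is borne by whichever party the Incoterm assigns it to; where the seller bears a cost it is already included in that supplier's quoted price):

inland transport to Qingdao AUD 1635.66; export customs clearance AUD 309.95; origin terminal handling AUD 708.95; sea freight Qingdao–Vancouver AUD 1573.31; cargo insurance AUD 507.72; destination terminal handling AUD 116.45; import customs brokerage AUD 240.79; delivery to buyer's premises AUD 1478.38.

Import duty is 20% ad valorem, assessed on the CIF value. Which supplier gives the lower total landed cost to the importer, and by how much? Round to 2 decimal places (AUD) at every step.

Supplier A is cheaper by AUD 17794.53

Supplier A (EXW):
CIF value = EXW price + inland to port + export clearance + origin terminal + freight + insurance = 245509.37 + 1635.66 + 309.95 + 708.95 + 1573.31 + 507.72 = 250244.96
Import duty = 250244.96 × 20% = 50048.99
Buyer bears (A): 1635.66 + 309.95 + 708.95 + 1573.31 + 507.72 + 116.45 + 240.79 + 1478.38 = 6571.21
Landed cost (A) = invoice 245509.37 + 6571.21 + duty 50048.99 = 302129.57
Supplier B (FCA):
CIF value = FCA price + origin terminal + freight + insurance = 262283.75 + 708.95 + 1573.31 + 507.72 = 265073.73
Import duty = 265073.73 × 20% = 53014.75
Buyer bears (B): 708.95 + 1573.31 + 507.72 + 116.45 + 240.79 + 1478.38 = 4625.60
Landed cost (B) = invoice 262283.75 + 4625.60 + duty 53014.75 = 319924.10
Difference = |302129.57 − 319924.10| = 17794.53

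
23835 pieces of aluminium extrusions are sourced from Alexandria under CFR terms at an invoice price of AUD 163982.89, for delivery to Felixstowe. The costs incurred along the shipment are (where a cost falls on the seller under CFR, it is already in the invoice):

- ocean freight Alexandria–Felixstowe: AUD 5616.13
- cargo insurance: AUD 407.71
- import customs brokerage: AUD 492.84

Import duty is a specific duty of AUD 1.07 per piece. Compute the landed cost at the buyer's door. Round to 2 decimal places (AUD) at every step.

CFR: the seller pays costs through ocean freight to the destination port, but not insurance.
Already in the invoice (seller's account under CFR): freight — exclude.
CIF value = CFR price + insurance = 163982.89 + 407.71 = 164390.60
Import duty = 23835 × 1.07 = 25503.45
Buyer bears: insurance 407.71 + brokerage 492.84 + duty 25503.45 = 26404.00
Landed cost = invoice 163982.89 + 26404.00 = 190386.89

Total landed cost: AUD 190386.89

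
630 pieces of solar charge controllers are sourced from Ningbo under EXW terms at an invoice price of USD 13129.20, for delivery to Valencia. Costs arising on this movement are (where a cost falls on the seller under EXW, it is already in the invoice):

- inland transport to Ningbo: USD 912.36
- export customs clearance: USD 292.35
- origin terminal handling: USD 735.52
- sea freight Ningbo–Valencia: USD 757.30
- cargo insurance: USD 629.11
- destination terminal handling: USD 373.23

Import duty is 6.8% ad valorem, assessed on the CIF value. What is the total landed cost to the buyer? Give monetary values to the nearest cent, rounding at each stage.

EXW: the seller makes goods available at their premises; the buyer bears all onward costs.
CIF value = EXW price + inland to port + export clearance + origin terminal + freight + insurance = 13129.20 + 912.36 + 292.35 + 735.52 + 757.30 + 629.11 = 16455.84
Import duty = 16455.84 × 6.8% = 1119.00
Buyer bears: inland to port 912.36 + export clearance 292.35 + origin terminal 735.52 + freight 757.30 + insurance 629.11 + destination terminal 373.23 + duty 1119.00 = 4818.87
Landed cost = invoice 13129.20 + 4818.87 = 17948.07

Total landed cost: USD 17948.07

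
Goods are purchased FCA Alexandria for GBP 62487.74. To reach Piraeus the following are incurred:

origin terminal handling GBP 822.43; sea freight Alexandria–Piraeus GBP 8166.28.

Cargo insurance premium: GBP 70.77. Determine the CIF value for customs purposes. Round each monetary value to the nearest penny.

CIF = FCA price + pre-shipment costs + freight + insurance
CIF = 62487.74 + 822.43 + 8166.28 + 70.77 = 71547.22

CIF value: GBP 71547.22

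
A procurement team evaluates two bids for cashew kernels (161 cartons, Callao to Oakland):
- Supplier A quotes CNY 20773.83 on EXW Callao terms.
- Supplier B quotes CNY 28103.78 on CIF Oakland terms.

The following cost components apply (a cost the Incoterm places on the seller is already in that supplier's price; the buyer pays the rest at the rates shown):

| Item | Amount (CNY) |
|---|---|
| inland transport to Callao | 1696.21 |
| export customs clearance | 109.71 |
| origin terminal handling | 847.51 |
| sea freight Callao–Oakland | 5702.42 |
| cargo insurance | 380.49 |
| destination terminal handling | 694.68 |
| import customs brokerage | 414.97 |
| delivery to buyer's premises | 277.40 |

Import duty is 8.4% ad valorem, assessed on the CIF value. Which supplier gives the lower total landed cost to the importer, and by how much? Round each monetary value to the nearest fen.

Supplier B is cheaper by CNY 1524.52

Supplier A (EXW):
CIF value = EXW price + inland to port + export clearance + origin terminal + freight + insurance = 20773.83 + 1696.21 + 109.71 + 847.51 + 5702.42 + 380.49 = 29510.17
Import duty = 29510.17 × 8.4% = 2478.85
Buyer bears (A): 1696.21 + 109.71 + 847.51 + 5702.42 + 380.49 + 694.68 + 414.97 + 277.40 = 10123.39
Landed cost (A) = invoice 20773.83 + 10123.39 + duty 2478.85 = 33376.07
Supplier B (CIF):
The CIF price already equals the CIF value: 28103.78
Import duty = 28103.78 × 8.4% = 2360.72
Buyer bears (B): 694.68 + 414.97 + 277.40 = 1387.05
Landed cost (B) = invoice 28103.78 + 1387.05 + duty 2360.72 = 31851.55
Difference = |33376.07 − 31851.55| = 1524.52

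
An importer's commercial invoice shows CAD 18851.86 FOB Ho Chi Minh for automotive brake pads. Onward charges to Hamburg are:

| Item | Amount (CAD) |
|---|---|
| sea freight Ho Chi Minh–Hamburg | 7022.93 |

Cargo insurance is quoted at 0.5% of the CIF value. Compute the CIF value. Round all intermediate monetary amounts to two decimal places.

Let C be the CIF value. C = FOB price + freight + 0.5% × C
C − 0.5% × C = 18851.86 + 7022.93
0.995 × C = 25874.79
C = 25874.79 / 0.995 = 26004.81
Insurance premium = 0.5% × 26004.81 = 130.02

CIF value: CAD 26004.81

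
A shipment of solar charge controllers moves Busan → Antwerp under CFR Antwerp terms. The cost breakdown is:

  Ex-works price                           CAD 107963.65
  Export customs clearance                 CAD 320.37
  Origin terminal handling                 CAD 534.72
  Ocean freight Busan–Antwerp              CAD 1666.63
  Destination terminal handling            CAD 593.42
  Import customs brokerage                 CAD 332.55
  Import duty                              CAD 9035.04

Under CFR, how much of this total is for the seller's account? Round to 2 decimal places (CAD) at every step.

CFR: the seller pays costs through ocean freight to the destination port, but not insurance.
Seller's account: goods 107963.65 + export clearance 320.37 + origin terminal 534.72 + freight 1666.63 = 110485.37
Buyer's account: destination terminal 593.42 + brokerage 332.55 + duty 9035.04 = 9961.01

Seller's account: CAD 110485.37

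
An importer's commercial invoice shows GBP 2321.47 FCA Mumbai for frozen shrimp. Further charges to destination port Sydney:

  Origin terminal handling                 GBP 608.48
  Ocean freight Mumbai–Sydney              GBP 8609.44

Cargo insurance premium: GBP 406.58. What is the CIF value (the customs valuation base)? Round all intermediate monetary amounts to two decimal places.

CIF = FCA price + pre-shipment costs + freight + insurance
CIF = 2321.47 + 608.48 + 8609.44 + 406.58 = 11945.97

CIF value: GBP 11945.97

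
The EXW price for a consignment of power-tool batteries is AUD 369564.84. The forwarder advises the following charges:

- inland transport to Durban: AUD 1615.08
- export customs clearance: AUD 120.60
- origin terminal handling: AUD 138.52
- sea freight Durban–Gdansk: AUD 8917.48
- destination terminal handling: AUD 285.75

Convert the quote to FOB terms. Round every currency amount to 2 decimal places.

FOB price: AUD 371439.04

Not relevant to the conversion: freight, destination terminal — on the buyer under both terms; not part of either seller's price.
From EXW to FOB, the seller additionally bears: inland to port, export clearance, origin terminal.
FOB price = 369564.84 + 1615.08 + 120.60 + 138.52 = 371439.04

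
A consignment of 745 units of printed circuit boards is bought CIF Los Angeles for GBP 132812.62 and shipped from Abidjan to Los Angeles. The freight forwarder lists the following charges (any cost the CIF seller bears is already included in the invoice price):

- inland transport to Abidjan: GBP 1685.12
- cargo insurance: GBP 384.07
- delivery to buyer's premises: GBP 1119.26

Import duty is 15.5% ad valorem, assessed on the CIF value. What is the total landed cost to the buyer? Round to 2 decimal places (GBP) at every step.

CIF: the seller pays costs through ocean freight and marine insurance to the destination port.
Already in the invoice (seller's account under CIF): inland to port, insurance — exclude.
The CIF price already equals the CIF value: 132812.62
Import duty = 132812.62 × 15.5% = 20585.96
Buyer bears: delivery 1119.26 + duty 20585.96 = 21705.22
Landed cost = invoice 132812.62 + 21705.22 = 154517.84

Total landed cost: GBP 154517.84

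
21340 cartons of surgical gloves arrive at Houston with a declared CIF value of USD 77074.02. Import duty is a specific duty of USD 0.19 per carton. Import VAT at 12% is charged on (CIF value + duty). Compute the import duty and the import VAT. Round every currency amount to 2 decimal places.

Import duty: USD 4054.60; import VAT: USD 9735.43

Import duty = 21340 × 0.19 = 4054.60
VAT base = CIF + duty = 77074.02 + 4054.60 = 81128.62
Import VAT = 81128.62 × 12% = 9735.43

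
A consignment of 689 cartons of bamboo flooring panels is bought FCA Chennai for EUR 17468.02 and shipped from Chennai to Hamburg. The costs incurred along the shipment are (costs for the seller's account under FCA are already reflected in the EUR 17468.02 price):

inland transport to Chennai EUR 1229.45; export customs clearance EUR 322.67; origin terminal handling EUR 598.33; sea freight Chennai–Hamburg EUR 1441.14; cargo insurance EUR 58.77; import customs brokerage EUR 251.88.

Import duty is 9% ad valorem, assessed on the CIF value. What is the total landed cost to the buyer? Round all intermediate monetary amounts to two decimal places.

FCA: the seller delivers export-cleared goods to the carrier; the buyer bears costs from that point.
Already in the invoice (seller's account under FCA): inland to port, export clearance — exclude.
CIF value = FCA price + origin terminal + freight + insurance = 17468.02 + 598.33 + 1441.14 + 58.77 = 19566.26
Import duty = 19566.26 × 9% = 1760.96
Buyer bears: origin terminal 598.33 + freight 1441.14 + insurance 58.77 + brokerage 251.88 + duty 1760.96 = 4111.08
Landed cost = invoice 17468.02 + 4111.08 = 21579.10

Total landed cost: EUR 21579.10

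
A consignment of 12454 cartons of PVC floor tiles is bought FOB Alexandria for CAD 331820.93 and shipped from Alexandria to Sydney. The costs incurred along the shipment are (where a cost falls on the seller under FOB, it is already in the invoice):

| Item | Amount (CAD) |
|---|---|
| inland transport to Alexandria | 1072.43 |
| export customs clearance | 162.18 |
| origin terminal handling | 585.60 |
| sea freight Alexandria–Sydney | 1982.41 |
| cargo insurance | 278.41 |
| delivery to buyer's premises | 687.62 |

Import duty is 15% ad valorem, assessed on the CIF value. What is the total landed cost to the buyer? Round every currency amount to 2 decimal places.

FOB: the seller bears costs until goods are on board at the origin port; the buyer bears freight, insurance and all costs thereafter.
Already in the invoice (seller's account under FOB): inland to port, export clearance, origin terminal — exclude.
CIF value = FOB price + freight + insurance = 331820.93 + 1982.41 + 278.41 = 334081.75
Import duty = 334081.75 × 15% = 50112.26
Buyer bears: freight 1982.41 + insurance 278.41 + delivery 687.62 + duty 50112.26 = 53060.70
Landed cost = invoice 331820.93 + 53060.70 = 384881.63

Total landed cost: CAD 384881.63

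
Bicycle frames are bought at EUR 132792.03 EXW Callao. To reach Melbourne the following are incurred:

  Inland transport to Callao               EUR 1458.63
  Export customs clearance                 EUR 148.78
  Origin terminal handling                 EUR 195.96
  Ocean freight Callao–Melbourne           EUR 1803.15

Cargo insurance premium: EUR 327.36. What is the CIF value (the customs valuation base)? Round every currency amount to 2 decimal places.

CIF = EXW price + pre-shipment costs + freight + insurance
CIF = 132792.03 + 1458.63 + 148.78 + 195.96 + 1803.15 + 327.36 = 136725.91

CIF value: EUR 136725.91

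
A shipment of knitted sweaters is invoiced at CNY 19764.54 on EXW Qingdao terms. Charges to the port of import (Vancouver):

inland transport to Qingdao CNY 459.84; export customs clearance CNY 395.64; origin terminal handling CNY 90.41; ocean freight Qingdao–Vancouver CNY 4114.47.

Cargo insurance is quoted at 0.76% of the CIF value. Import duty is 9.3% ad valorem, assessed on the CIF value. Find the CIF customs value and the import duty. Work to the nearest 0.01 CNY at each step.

Let C be the CIF value. C = EXW price + pre-shipment costs + freight + 0.76% × C
C − 0.76% × C = 19764.54 + 459.84 + 395.64 + 90.41 + 4114.47
0.9924 × C = 24824.90
C = 24824.90 / 0.9924 = 25015.01
Insurance premium = 0.76% × 25015.01 = 190.11
Import duty = 25015.01 × 9.3% = 2326.40

CIF value: CNY 25015.01; import duty: CNY 2326.40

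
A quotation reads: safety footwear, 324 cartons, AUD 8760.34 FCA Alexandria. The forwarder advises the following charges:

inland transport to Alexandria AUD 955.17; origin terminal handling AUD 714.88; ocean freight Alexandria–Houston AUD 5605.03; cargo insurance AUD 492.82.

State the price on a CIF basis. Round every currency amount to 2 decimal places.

Not relevant to the conversion: inland to port — on the seller under both FCA and CIF; already in the FCA price and stays in the CIF price.
From FCA to CIF, the seller additionally bears: origin terminal, freight, insurance.
CIF price = 8760.34 + 714.88 + 5605.03 + 492.82 = 15573.07

CIF price: AUD 15573.07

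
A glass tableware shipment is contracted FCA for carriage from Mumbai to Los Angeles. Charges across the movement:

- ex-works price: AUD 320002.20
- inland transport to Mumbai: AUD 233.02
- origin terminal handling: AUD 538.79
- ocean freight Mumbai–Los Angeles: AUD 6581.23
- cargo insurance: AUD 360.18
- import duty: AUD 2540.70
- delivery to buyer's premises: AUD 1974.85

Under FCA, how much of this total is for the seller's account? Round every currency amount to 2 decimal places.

Seller's account: AUD 320235.22

FCA: the seller delivers export-cleared goods to the carrier; the buyer bears costs from that point.
Seller's account: goods 320002.20 + inland to port 233.02 = 320235.22
Buyer's account: origin terminal 538.79 + freight 6581.23 + insurance 360.18 + duty 2540.70 + delivery 1974.85 = 11995.75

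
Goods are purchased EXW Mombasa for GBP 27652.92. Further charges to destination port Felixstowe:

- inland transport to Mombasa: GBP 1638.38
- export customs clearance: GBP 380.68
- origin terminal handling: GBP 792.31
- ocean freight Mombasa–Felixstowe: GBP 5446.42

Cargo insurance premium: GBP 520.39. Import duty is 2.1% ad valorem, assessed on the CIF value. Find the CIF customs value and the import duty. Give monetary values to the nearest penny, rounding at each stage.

CIF = EXW price + pre-shipment costs + freight + insurance
CIF = 27652.92 + 1638.38 + 380.68 + 792.31 + 5446.42 + 520.39 = 36431.10
Import duty = 36431.10 × 2.1% = 765.05

CIF value: GBP 36431.10; import duty: GBP 765.05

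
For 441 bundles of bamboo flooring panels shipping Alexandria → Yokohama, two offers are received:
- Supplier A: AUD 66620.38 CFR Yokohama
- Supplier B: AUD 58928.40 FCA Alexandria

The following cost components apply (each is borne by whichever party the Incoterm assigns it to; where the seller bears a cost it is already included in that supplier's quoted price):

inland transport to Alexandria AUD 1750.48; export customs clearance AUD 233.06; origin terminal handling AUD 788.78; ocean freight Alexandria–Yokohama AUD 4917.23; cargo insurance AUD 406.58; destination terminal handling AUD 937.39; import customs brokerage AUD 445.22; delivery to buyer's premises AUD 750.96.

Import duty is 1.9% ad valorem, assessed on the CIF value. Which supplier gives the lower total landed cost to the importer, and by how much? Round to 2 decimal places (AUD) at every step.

Supplier A (CFR):
CIF value = CFR price + insurance = 66620.38 + 406.58 = 67026.96
Import duty = 67026.96 × 1.9% = 1273.51
Buyer bears (A): 406.58 + 937.39 + 445.22 + 750.96 = 2540.15
Landed cost (A) = invoice 66620.38 + 2540.15 + duty 1273.51 = 70434.04
Supplier B (FCA):
CIF value = FCA price + origin terminal + freight + insurance = 58928.40 + 788.78 + 4917.23 + 406.58 = 65040.99
Import duty = 65040.99 × 1.9% = 1235.78
Buyer bears (B): 788.78 + 4917.23 + 406.58 + 937.39 + 445.22 + 750.96 = 8246.16
Landed cost (B) = invoice 58928.40 + 8246.16 + duty 1235.78 = 68410.34
Difference = |70434.04 − 68410.34| = 2023.70

Supplier B is cheaper by AUD 2023.70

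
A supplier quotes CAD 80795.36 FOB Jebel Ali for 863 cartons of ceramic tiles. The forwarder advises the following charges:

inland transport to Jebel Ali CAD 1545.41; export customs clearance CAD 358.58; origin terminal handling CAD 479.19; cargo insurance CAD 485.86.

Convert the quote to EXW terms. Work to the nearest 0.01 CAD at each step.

Not relevant to the conversion: insurance — on the buyer under both terms; not part of either seller's price.
From FOB to EXW, the seller no longer bears: inland to port, export clearance, origin terminal.
EXW price = 80795.36 − 1545.41 − 358.58 − 479.19 = 78412.18

EXW price: CAD 78412.18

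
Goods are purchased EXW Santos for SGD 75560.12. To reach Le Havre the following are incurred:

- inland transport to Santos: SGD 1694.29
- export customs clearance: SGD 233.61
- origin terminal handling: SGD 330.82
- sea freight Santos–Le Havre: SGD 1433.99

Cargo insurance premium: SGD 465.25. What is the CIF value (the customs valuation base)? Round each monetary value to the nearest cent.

CIF = EXW price + pre-shipment costs + freight + insurance
CIF = 75560.12 + 1694.29 + 233.61 + 330.82 + 1433.99 + 465.25 = 79718.08

CIF value: SGD 79718.08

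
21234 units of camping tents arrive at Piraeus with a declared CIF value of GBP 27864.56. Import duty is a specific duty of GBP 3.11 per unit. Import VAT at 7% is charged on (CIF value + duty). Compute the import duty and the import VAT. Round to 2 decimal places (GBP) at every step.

Import duty = 21234 × 3.11 = 66037.74
VAT base = CIF + duty = 27864.56 + 66037.74 = 93902.30
Import VAT = 93902.30 × 7% = 6573.16

Import duty: GBP 66037.74; import VAT: GBP 6573.16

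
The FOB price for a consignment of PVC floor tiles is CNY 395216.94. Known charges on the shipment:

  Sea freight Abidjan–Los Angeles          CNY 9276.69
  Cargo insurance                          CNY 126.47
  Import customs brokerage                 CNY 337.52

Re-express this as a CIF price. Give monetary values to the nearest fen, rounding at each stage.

Not relevant to the conversion: brokerage — on the buyer under both terms; not part of either seller's price.
From FOB to CIF, the seller additionally bears: freight, insurance.
CIF price = 395216.94 + 9276.69 + 126.47 = 404620.10

CIF price: CNY 404620.10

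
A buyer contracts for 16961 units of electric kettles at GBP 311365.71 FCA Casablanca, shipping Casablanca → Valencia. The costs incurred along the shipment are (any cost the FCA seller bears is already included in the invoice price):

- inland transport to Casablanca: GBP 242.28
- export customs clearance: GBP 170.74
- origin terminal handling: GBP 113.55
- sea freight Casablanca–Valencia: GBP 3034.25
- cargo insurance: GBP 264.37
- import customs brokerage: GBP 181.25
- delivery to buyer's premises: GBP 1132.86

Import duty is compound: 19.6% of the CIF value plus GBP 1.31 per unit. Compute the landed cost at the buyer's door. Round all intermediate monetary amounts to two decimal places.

FCA: the seller delivers export-cleared goods to the carrier; the buyer bears costs from that point.
Already in the invoice (seller's account under FCA): inland to port, export clearance — exclude.
CIF value = FCA price + origin terminal + freight + insurance = 311365.71 + 113.55 + 3034.25 + 264.37 = 314777.88
Ad valorem component: 314777.88 × 19.6% = 61696.46
Specific component: 16961 × 1.31 = 22218.91
Import duty = 61696.46 + 22218.91 = 83915.37
Buyer bears: origin terminal 113.55 + freight 3034.25 + insurance 264.37 + brokerage 181.25 + delivery 1132.86 + duty 83915.37 = 88641.65
Landed cost = invoice 311365.71 + 88641.65 = 400007.36

Total landed cost: GBP 400007.36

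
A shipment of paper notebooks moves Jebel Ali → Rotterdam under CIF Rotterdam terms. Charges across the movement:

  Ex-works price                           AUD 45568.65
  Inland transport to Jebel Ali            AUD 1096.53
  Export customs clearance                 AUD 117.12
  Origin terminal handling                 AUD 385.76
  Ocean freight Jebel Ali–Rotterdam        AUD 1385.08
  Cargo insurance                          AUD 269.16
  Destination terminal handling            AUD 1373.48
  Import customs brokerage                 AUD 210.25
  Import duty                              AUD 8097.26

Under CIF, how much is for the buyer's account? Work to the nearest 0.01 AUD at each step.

Buyer's account: AUD 9680.99

CIF: the seller pays costs through ocean freight and marine insurance to the destination port.
Seller's account: goods 45568.65 + inland to port 1096.53 + export clearance 117.12 + origin terminal 385.76 + freight 1385.08 + insurance 269.16 = 48822.30
Buyer's account: destination terminal 1373.48 + brokerage 210.25 + duty 8097.26 = 9680.99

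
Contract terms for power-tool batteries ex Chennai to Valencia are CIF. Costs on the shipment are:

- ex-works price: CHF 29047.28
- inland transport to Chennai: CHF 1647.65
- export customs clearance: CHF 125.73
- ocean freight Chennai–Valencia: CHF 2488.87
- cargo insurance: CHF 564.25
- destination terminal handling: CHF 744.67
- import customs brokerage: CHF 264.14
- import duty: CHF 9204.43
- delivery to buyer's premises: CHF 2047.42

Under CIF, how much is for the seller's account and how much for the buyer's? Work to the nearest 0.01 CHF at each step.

Seller: CHF 33873.78; buyer: CHF 12260.66

CIF: the seller pays costs through ocean freight and marine insurance to the destination port.
Seller's account: goods 29047.28 + inland to port 1647.65 + export clearance 125.73 + freight 2488.87 + insurance 564.25 = 33873.78
Buyer's account: destination terminal 744.67 + brokerage 264.14 + duty 9204.43 + delivery 2047.42 = 12260.66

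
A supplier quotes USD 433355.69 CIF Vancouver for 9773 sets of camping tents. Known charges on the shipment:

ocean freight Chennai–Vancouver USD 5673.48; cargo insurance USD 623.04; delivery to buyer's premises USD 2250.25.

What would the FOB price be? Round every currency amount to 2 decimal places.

Not relevant to the conversion: delivery — on the buyer under both terms; not part of either seller's price.
From CIF to FOB, the seller no longer bears: freight, insurance.
FOB price = 433355.69 − 5673.48 − 623.04 = 427059.17

FOB price: USD 427059.17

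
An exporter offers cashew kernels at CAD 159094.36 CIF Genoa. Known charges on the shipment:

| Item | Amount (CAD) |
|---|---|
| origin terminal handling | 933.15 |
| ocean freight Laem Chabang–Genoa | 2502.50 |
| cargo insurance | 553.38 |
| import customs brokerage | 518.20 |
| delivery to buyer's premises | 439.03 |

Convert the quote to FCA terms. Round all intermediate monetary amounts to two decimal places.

FCA price: CAD 155105.33

Not relevant to the conversion: delivery, brokerage — on the buyer under both terms; not part of either seller's price.
From CIF to FCA, the seller no longer bears: origin terminal, freight, insurance.
FCA price = 159094.36 − 933.15 − 2502.50 − 553.38 = 155105.33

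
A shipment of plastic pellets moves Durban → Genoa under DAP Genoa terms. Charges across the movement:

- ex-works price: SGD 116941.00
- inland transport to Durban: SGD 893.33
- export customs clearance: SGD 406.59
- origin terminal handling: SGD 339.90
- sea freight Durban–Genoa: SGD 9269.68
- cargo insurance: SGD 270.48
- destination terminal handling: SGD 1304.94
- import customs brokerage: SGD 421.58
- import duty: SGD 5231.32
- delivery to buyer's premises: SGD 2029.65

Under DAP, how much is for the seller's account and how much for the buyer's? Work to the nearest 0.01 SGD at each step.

DAP: the seller bears all costs to the named destination except import duty and clearance.
Seller's account: goods 116941.00 + inland to port 893.33 + export clearance 406.59 + origin terminal 339.90 + freight 9269.68 + insurance 270.48 + destination terminal 1304.94 + delivery 2029.65 = 131455.57
Buyer's account: brokerage 421.58 + duty 5231.32 = 5652.90

Seller: SGD 131455.57; buyer: SGD 5652.90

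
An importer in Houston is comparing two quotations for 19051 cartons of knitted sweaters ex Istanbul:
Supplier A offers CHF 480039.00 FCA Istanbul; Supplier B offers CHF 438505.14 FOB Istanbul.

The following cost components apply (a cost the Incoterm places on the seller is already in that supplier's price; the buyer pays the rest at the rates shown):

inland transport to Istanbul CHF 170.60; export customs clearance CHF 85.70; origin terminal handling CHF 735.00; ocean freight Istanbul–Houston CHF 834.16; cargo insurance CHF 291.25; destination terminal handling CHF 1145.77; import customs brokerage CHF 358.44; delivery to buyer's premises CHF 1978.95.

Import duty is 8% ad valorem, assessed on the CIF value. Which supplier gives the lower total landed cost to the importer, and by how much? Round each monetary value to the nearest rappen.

Supplier B is cheaper by CHF 45650.37

Supplier A (FCA):
CIF value = FCA price + origin terminal + freight + insurance = 480039.00 + 735.00 + 834.16 + 291.25 = 481899.41
Import duty = 481899.41 × 8% = 38551.95
Buyer bears (A): 735.00 + 834.16 + 291.25 + 1145.77 + 358.44 + 1978.95 = 5343.57
Landed cost (A) = invoice 480039.00 + 5343.57 + duty 38551.95 = 523934.52
Supplier B (FOB):
CIF value = FOB price + freight + insurance = 438505.14 + 834.16 + 291.25 = 439630.55
Import duty = 439630.55 × 8% = 35170.44
Buyer bears (B): 834.16 + 291.25 + 1145.77 + 358.44 + 1978.95 = 4608.57
Landed cost (B) = invoice 438505.14 + 4608.57 + duty 35170.44 = 478284.15
Difference = |523934.52 − 478284.15| = 45650.37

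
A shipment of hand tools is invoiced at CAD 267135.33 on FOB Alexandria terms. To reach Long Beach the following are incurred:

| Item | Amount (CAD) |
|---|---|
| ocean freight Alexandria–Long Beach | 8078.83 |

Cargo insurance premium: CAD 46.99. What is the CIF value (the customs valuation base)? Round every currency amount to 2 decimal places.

CIF value: CAD 275261.15

CIF = FOB price + freight + insurance
CIF = 267135.33 + 8078.83 + 46.99 = 275261.15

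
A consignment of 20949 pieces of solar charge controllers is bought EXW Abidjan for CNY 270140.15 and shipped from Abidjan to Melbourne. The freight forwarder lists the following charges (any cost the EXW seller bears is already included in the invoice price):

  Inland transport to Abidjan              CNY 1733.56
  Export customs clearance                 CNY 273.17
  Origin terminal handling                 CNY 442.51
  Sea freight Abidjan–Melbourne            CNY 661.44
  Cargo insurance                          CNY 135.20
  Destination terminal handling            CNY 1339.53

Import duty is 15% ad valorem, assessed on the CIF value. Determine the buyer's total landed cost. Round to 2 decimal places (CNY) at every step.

Total landed cost: CNY 315733.46

EXW: the seller makes goods available at their premises; the buyer bears all onward costs.
CIF value = EXW price + inland to port + export clearance + origin terminal + freight + insurance = 270140.15 + 1733.56 + 273.17 + 442.51 + 661.44 + 135.20 = 273386.03
Import duty = 273386.03 × 15% = 41007.90
Buyer bears: inland to port 1733.56 + export clearance 273.17 + origin terminal 442.51 + freight 661.44 + insurance 135.20 + destination terminal 1339.53 + duty 41007.90 = 45593.31
Landed cost = invoice 270140.15 + 45593.31 = 315733.46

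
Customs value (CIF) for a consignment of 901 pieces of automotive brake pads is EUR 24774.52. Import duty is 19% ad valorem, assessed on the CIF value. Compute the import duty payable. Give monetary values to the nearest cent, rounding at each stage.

Import duty = 24774.52 × 19% = 4707.16

Import duty: EUR 4707.16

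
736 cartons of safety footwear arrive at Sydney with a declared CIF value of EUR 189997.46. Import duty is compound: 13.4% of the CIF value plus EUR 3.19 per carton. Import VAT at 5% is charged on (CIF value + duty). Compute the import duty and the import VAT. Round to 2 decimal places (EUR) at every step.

Import duty: EUR 27807.50; import VAT: EUR 10890.25

Ad valorem component: 189997.46 × 13.4% = 25459.66
Specific component: 736 × 3.19 = 2347.84
Import duty = 25459.66 + 2347.84 = 27807.50
VAT base = CIF + duty = 189997.46 + 27807.50 = 217804.96
Import VAT = 217804.96 × 5% = 10890.25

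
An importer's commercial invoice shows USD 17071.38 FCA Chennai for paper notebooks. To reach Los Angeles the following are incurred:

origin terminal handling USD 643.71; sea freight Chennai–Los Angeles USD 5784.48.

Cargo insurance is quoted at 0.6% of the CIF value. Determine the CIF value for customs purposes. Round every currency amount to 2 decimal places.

Let C be the CIF value. C = FCA price + pre-shipment costs + freight + 0.6% × C
C − 0.6% × C = 17071.38 + 643.71 + 5784.48
0.994 × C = 23499.57
C = 23499.57 / 0.994 = 23641.42
Insurance premium = 0.6% × 23641.42 = 141.85

CIF value: USD 23641.42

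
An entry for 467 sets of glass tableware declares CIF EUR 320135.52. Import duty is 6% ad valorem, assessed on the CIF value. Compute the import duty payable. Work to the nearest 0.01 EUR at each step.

Import duty = 320135.52 × 6% = 19208.13

Import duty: EUR 19208.13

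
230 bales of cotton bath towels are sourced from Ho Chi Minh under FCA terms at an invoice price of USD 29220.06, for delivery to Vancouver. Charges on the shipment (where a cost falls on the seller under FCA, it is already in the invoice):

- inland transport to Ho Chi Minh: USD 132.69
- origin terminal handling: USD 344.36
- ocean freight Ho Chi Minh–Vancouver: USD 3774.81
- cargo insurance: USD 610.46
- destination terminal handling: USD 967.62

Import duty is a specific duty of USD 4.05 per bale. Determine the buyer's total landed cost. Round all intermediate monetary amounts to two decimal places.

Total landed cost: USD 35848.81

FCA: the seller delivers export-cleared goods to the carrier; the buyer bears costs from that point.
Already in the invoice (seller's account under FCA): inland to port — exclude.
CIF value = FCA price + origin terminal + freight + insurance = 29220.06 + 344.36 + 3774.81 + 610.46 = 33949.69
Import duty = 230 × 4.05 = 931.50
Buyer bears: origin terminal 344.36 + freight 3774.81 + insurance 610.46 + destination terminal 967.62 + duty 931.50 = 6628.75
Landed cost = invoice 29220.06 + 6628.75 = 35848.81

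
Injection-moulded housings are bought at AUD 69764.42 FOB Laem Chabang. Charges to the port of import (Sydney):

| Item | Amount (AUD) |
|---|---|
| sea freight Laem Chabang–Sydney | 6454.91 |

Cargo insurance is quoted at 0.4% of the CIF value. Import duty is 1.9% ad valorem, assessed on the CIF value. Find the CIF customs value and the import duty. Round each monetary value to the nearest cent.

Let C be the CIF value. C = FOB price + freight + 0.4% × C
C − 0.4% × C = 69764.42 + 6454.91
0.996 × C = 76219.33
C = 76219.33 / 0.996 = 76525.43
Insurance premium = 0.4% × 76525.43 = 306.10
Import duty = 76525.43 × 1.9% = 1453.98

CIF value: AUD 76525.43; import duty: AUD 1453.98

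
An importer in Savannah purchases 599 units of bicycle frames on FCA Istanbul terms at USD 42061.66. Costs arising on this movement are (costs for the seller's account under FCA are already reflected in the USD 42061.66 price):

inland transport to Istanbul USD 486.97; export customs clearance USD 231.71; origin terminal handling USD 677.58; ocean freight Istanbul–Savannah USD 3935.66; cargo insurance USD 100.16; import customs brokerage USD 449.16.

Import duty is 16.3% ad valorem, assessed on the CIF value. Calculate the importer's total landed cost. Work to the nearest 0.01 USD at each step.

FCA: the seller delivers export-cleared goods to the carrier; the buyer bears costs from that point.
Already in the invoice (seller's account under FCA): inland to port, export clearance — exclude.
CIF value = FCA price + origin terminal + freight + insurance = 42061.66 + 677.58 + 3935.66 + 100.16 = 46775.06
Import duty = 46775.06 × 16.3% = 7624.33
Buyer bears: origin terminal 677.58 + freight 3935.66 + insurance 100.16 + brokerage 449.16 + duty 7624.33 = 12786.89
Landed cost = invoice 42061.66 + 12786.89 = 54848.55

Total landed cost: USD 54848.55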